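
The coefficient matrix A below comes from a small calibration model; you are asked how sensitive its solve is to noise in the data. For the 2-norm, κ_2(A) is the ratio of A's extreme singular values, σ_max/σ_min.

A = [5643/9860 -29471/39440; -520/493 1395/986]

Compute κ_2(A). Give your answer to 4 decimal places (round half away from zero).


AᵀA = [484441/336400 -2583477/1345600; -2583477/1345600 13779169/5382400]; tr = 861209/215296, det = 25/53824
char-poly roots: 4 and 25/215296
so κ_2 = √(4 / (25/215296)) = 185.6000

185.6000


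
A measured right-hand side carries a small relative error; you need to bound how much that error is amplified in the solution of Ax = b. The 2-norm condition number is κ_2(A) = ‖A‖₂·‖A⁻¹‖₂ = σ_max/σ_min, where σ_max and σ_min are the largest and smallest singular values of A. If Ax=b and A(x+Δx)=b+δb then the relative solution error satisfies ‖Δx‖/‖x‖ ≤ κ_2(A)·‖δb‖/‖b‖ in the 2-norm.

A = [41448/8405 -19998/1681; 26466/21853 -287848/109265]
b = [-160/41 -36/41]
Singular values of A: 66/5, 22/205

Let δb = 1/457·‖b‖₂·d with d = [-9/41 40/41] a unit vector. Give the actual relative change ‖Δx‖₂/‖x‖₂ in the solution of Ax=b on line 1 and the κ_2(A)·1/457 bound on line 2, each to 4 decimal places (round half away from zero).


σ_max = 66/5, σ_min = 22/205
condition number: (66/5) ÷ (22/205) = 123.0000
worst-case relative error ≤ 123.0000 × 1/457 = 0.2691
solve Ax = b  →  x = [-0.1166 0.2797]
‖b‖ = 4.0000, ‖x‖ = 0.3030
re-solving with b+δb shifts x by Δx of norm 0.0816
realised ‖Δx‖/‖x‖ = 0.2691
so the bound is sharp here: realised error equals the bound

0.2691
0.2691


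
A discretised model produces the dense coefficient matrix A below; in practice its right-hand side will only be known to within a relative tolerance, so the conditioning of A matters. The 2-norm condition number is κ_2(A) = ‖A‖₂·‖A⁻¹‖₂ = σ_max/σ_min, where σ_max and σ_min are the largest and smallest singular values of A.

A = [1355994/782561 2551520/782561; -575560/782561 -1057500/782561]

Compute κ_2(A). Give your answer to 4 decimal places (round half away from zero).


form AᵀA = [12840171844/3623678809 24073967520/3623678809; 24073967520/3623678809 45139411600/3623678809] with trace 200621396/12538681 and determinant 40000/12538681
λ_max, λ_min = (200621396/12538681 ± √40246938344028816/157218521219761)/2 = 16, 2500/12538681
κ = σ_max/σ_min = 4/(50/3541) = 283.2800

283.2800


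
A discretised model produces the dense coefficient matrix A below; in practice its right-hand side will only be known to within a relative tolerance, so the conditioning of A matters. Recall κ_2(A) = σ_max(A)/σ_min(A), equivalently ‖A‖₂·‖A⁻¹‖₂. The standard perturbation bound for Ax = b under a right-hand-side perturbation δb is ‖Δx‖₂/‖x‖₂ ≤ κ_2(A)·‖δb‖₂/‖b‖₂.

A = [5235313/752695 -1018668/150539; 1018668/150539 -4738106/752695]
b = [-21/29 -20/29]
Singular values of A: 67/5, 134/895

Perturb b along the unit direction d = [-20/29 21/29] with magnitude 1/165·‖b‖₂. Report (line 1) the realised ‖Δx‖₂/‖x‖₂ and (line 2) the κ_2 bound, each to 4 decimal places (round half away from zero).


σ_max = 67/5, σ_min = 134/895
κ = σ_max/σ_min = (67/5)/(134/895) = 89.5000
worst-case relative error ≤ 89.5000 × 1/165 = 0.5424
solve Ax = b  →  x = [-0.0540 0.0515]
2-norm of b is 1.0000; of x, 0.0746
with δb = [-0.0042 0.0044], A·Δx = δb → ‖Δx‖ = 0.0405
dividing the unrounded norms, ‖Δx‖/‖x‖ = 0.5424
so the bound is sharp here: realised error equals the bound

0.5424
0.5424


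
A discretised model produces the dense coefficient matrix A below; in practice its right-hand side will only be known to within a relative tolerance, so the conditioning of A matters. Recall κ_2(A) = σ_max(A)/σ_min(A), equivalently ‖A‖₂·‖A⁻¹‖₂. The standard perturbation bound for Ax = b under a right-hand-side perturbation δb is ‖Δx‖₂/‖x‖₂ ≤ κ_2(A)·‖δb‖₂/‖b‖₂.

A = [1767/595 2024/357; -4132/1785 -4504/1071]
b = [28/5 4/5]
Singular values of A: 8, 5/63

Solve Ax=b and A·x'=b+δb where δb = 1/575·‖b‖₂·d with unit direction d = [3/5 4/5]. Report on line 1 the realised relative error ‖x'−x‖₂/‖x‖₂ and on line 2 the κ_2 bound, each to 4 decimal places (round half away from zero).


0.0025
0.1753

σ_max = 8, σ_min = 5/63
condition number: 8 ÷ (5/63) = 100.8000
bound on ‖Δx‖/‖x‖: κ·ε = 100.8000·1/575 = 0.1753
solve Ax = b  →  x = [-44.2353 24.1588]
‖b‖ = 5.6569, ‖x‖ = 50.4025
δb = ε·‖b‖·d = [0.0059 0.0079]; solving A·Δx = δb gives ‖Δx‖ = 0.1240
relative error = 0.0025
tightness: 0.0025 against a bound of 0.1753 (unrounded ratio ≈ 0.0140)


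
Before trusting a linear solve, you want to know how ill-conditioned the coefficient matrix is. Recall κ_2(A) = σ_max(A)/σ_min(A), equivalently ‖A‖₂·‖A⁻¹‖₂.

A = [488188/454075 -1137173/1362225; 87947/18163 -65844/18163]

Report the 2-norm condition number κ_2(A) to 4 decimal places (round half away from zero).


AᵀA = [3017548649/122655625 -6789334304/367966875; -6789334304/367966875 15276602809/1103900625]; tr = 1697381626/44156025, det = 923521/44156025
char-poly roots: 961/25 and 961/1766241
κ_2(A) = √(λ_max/λ_min) = √((961/25) / (961/1766241)) = 265.8000

265.8000


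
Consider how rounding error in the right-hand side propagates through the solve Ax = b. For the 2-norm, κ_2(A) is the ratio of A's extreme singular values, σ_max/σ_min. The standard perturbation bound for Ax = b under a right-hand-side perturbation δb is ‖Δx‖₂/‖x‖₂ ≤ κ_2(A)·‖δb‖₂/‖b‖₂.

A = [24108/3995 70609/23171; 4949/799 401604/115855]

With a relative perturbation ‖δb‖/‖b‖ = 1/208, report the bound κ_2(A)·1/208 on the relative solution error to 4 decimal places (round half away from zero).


M = AᵀA = [1193510689/15960025 127233792/3192005; 127233792/3192005 339984001/15960025]. tr(M)=1061242/11045, det(M)=5764801/1380625
λ_max, λ_min = (1061242/11045 ± √28104926782464/3049800625)/2 = 2401/25, 2401/55225
κ = σ_max/σ_min = (49/5)/(49/235) = 47.0000
perturbation bound = 47.0000·1/208 = 0.2260

0.2260


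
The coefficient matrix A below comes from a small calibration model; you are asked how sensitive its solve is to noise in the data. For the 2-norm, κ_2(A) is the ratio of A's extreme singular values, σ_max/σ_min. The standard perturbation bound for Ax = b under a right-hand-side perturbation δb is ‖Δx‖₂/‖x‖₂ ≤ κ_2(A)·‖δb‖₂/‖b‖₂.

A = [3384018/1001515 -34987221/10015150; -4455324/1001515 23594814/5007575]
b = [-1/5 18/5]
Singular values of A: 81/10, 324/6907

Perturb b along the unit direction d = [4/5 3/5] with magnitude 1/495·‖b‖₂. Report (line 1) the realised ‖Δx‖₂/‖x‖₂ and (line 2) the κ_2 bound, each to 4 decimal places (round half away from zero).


from the listed singular values, σ₁ = 81/10, σ_n = 324/6907
κ = σ_max/σ_min = (81/10)/(324/6907) = 172.6750
bound on ‖Δx‖/‖x‖: κ·ε = 172.6750·1/495 = 0.3488
solve Ax = b  →  x = [30.6188 29.6722]
‖b‖ = 3.6056, ‖x‖ = 42.6374
δb = ε·‖b‖·d = [0.0058 0.0044]; solving A·Δx = δb gives ‖Δx‖ = 0.1553
realised ‖Δx‖/‖x‖ = 0.0036
realised/bound (from unrounded values) ≈ 0.0104

0.0036
0.3488


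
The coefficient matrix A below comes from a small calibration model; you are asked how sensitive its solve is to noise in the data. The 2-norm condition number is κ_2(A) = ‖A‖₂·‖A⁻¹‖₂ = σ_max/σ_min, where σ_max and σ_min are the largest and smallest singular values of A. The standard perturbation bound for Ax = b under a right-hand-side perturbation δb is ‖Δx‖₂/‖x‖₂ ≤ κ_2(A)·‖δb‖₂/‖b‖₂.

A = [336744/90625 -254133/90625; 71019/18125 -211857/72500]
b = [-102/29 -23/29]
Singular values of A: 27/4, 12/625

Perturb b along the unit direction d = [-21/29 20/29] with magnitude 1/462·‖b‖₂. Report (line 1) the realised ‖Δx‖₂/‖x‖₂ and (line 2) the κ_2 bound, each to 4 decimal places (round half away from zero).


largest singular value 27/4, smallest 12/625
κ = σ_max/σ_min = (27/4)/(12/625) = 351.5625
bound on ‖Δx‖/‖x‖: κ·ε = 351.5625·1/462 = 0.7610
solve Ax = b  →  x = [62.1444 83.6000]
‖b‖ = 3.6056, ‖x‖ = 104.1676
δb = ε·‖b‖·d = [-0.0057 0.0054]; solving A·Δx = δb gives ‖Δx‖ = 0.4065
relative error = 0.0039
realised/bound (from unrounded values) ≈ 0.0051

0.0039
0.7610


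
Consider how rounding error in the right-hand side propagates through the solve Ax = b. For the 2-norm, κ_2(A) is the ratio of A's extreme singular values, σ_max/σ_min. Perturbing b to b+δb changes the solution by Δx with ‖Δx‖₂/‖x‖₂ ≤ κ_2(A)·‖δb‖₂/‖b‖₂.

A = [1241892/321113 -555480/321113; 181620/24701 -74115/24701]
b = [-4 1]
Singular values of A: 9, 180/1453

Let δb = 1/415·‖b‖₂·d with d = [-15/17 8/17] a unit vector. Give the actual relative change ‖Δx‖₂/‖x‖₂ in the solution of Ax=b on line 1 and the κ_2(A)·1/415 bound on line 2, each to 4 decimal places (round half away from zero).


0.0025
0.1751

largest singular value 9, smallest 180/1453
κ = σ_max/σ_min = 9/(180/1453) = 72.6500
perturbation bound = 72.6500·1/415 = 0.1751
solve Ax = b  →  x = [12.3162 29.8479]
‖b‖₂ = 4.1231 and ‖x‖₂ = 32.2891
re-solving with b+δb shifts x by Δx of norm 0.0802
relative error = 0.0025
realised/bound (from unrounded values) ≈ 0.0142


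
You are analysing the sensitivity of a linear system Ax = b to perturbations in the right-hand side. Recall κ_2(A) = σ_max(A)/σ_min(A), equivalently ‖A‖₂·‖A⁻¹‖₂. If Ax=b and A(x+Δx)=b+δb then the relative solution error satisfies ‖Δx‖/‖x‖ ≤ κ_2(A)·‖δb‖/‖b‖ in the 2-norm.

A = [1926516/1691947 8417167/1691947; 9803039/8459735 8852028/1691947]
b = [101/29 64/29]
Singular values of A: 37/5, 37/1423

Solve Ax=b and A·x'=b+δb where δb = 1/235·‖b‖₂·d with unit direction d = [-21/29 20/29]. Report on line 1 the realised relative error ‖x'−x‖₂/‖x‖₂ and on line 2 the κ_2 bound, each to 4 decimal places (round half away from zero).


largest singular value 37/5, smallest 37/1423
κ_2(A) = (37/5) / (37/1423) = 284.6000
worst-case relative error ≤ 284.6000 × 1/235 = 1.2111
solve Ax = b  →  x = [37.6401 -7.9150]
2-norm of b is 4.1231; of x, 38.4633
re-solving with b+δb shifts x by Δx of norm 0.6748
relative error = 0.0175
so the bound overstates the realised error by a factor of ≈ 69.0325 (computed from the unrounded values)

0.0175
1.2111


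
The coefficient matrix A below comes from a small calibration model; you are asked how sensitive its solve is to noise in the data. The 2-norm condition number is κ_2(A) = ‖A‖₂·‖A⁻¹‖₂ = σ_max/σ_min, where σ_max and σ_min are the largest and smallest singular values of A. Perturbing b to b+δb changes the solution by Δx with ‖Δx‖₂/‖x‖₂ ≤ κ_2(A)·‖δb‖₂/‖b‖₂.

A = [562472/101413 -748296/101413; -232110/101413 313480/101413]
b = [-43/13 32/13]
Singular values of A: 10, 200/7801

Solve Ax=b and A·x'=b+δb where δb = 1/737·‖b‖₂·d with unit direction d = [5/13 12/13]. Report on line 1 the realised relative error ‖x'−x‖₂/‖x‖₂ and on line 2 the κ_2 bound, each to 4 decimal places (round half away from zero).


σ_max = 10, σ_min = 200/7801
κ = σ_max/σ_min = 10/(200/7801) = 390.0500
bound on ‖Δx‖/‖x‖: κ·ε = 390.0500·1/737 = 0.5292
solve Ax = b  →  x = [30.9640 23.7230]
‖b‖₂ = 4.1231 and ‖x‖₂ = 39.0071
re-solving with b+δb shifts x by Δx of norm 0.2182
dividing the unrounded norms, ‖Δx‖/‖x‖ = 0.0056
so the bound overstates the realised error by a factor of ≈ 94.6060 (computed from the unrounded values)

0.0056
0.5292


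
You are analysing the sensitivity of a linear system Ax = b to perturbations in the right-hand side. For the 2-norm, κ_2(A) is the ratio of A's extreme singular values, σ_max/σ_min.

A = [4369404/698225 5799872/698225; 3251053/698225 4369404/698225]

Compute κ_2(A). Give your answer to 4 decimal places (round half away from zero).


M = AᵀA = [1186441476961/19500726025 1581885915948/19500726025; 1581885915948/19500726025 2109208261264/19500726025]. tr(M)=131825989529/780029041, det(M)=182790400/780029041
λ_max, λ_min = (131825989529/780029041 ± √17377521188018353616241/608445304803379681)/2 = 169, 1081600/780029041
κ = σ_max/σ_min = 13/(1040/27929) = 349.1125

349.1125


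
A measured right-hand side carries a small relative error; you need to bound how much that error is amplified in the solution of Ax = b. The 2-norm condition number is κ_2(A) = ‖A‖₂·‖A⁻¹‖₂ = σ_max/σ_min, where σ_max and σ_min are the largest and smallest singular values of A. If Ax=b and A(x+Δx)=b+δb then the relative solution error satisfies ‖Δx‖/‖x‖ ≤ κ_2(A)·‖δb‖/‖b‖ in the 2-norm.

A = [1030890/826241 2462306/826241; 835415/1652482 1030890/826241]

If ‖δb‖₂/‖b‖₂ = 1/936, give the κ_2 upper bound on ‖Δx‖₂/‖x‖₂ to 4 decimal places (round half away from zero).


form AᵀA = [29283165625/16157968996 17567911935/4039492249; 17567911935/4039492249 42163816744/4039492249] with trace 1171233329/95609284 and determinant 60025/23902321
solving λ² − 1171233329/95609284·λ + 60025/23902321 = 0 gives λ = 49/4, 4900/23902321
so κ_2 = √((49/4) / (4900/23902321)) = 244.4500
bound on ‖Δx‖/‖x‖: κ·ε = 244.4500·1/936 = 0.2612

0.2612


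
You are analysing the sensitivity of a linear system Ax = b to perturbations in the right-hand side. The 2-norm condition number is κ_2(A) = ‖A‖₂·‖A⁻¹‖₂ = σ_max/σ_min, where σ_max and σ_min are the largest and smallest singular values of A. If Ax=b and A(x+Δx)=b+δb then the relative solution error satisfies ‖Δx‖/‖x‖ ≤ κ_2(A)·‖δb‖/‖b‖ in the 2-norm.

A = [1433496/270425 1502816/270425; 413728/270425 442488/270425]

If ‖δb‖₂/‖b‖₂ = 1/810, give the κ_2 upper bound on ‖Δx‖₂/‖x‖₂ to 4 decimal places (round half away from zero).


M = AᵀA = [3561730624/117007489 3739760640/117007489; 3739760640/117007489 3926802496/117007489]. tr(M)=8904320/139129, det(M)=4096/139129
char-poly roots: 64 and 64/139129
κ_2(A) = √(λ_max/λ_min) = √(64 / (64/139129)) = 373.0000
bound on ‖Δx‖/‖x‖: κ·ε = 373.0000·1/810 = 0.4605

0.4605


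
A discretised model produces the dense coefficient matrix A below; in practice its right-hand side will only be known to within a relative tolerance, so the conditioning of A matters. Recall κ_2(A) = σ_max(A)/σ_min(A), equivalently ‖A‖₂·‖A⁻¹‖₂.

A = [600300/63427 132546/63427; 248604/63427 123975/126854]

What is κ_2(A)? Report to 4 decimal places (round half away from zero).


104.1250

AᵀA = [2498012064/23804641 561998250/23804641; 561998250/23804641 506766681/95218564]; tr = 6245577/56644, det = 324/289
char-poly roots: 441/4 and 144/14161
κ_2(A) = √(λ_max/λ_min) = √((441/4) / (144/14161)) = 104.1250


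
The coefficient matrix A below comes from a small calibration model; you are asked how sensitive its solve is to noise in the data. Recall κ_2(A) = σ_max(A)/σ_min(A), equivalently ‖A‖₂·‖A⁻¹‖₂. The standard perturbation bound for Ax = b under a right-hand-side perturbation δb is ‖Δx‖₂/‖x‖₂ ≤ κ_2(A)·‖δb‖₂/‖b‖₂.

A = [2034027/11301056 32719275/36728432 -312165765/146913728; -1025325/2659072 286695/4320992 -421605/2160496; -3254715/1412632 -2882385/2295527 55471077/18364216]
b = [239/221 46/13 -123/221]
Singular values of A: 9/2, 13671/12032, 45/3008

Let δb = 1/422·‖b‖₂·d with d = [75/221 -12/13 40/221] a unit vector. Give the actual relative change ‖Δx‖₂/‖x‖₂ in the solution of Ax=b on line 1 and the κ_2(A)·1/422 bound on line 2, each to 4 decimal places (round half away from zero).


0.0030
0.7128

largest singular value 9/2, smallest 45/3008
condition number: (9/2) ÷ (45/3008) = 300.8000
worst-case relative error ≤ 300.8000 × 1/422 = 0.7128
solve Ax = b  →  x = [-1.4486 -184.7137 -78.0738]
‖b‖₂ = 3.7417 and ‖x‖₂ = 200.5412
Δx = A⁻¹·δb where δb = 1/422·3.7417·d; ‖Δx‖ = 0.5927
relative error = 0.0030
so the bound overstates the realised error by a factor of ≈ 241.1860 (computed from the unrounded values)


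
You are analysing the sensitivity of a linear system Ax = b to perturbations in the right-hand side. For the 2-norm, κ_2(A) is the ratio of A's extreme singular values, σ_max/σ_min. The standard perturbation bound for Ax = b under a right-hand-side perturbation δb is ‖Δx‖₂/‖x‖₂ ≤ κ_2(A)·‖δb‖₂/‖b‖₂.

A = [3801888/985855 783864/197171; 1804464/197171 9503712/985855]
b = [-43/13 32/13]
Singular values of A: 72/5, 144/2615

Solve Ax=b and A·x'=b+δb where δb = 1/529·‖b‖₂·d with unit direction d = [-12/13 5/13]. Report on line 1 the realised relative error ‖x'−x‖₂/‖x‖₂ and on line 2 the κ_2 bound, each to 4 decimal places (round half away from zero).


σ_max = 72/5, σ_min = 144/2615
condition number: (72/5) ÷ (144/2615) = 261.5000
κ_2(A)·‖δb‖/‖b‖ = 0.4943
solve Ax = b  →  x = [-52.5527 50.1461]
‖b‖ = 4.1231, ‖x‖ = 72.6389
δb = ε·‖b‖·d = [-0.0072 0.0030]; solving A·Δx = δb gives ‖Δx‖ = 0.1415
relative error = 0.0019
tightness: 0.0019 against a bound of 0.4943 (unrounded ratio ≈ 0.0039)

0.0019
0.4943


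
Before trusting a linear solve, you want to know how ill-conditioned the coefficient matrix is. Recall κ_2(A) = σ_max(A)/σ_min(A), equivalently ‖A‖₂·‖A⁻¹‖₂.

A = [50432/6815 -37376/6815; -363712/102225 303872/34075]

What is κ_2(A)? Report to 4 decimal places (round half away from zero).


M = AᵀA = [837750784/12425625 -299515904/4141875; -299515904/4141875 151322624/1380625]. tr(M)=87986176/497025, det(M)=1073741824/497025
λ_max, λ_min = (87986176/497025 ± √5606861046808576/247033850625)/2 = 4096/25, 262144/19881
κ_2(A) = √(λ_max/λ_min) = √((4096/25) / (262144/19881)) = 3.5250

3.5250


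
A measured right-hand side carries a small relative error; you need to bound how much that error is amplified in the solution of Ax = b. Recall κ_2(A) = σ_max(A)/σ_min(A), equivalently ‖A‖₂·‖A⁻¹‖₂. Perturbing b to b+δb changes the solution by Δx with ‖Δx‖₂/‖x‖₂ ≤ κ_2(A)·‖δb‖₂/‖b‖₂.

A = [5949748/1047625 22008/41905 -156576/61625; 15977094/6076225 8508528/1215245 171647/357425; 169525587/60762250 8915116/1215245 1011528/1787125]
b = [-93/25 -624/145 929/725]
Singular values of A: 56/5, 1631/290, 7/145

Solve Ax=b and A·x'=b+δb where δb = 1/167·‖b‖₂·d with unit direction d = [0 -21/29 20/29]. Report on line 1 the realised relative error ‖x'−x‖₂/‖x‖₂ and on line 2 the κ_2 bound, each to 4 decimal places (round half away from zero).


largest singular value 56/5, smallest 7/145
condition number: (56/5) ÷ (7/145) = 232.0000
perturbation bound = 232.0000·1/167 = 1.3892
solve Ax = b  →  x = [33.8630 -18.3638 73.3603]
‖b‖ = 5.8310, ‖x‖ = 82.8593
re-solving with b+δb shifts x by Δx of norm 0.7233
realised ‖Δx‖/‖x‖ = 0.0087
realised/bound (from unrounded values) ≈ 0.0063

0.0087
1.3892


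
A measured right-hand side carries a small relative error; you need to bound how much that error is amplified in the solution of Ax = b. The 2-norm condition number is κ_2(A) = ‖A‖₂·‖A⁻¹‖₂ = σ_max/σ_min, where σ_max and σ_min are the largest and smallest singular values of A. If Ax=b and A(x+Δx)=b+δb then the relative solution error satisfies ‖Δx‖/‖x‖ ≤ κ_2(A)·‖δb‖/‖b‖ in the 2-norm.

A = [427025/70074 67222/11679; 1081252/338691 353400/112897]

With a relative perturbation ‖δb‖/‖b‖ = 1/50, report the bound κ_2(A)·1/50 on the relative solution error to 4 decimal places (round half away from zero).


2.5763

M = AᵀA = [676278397321/14289333444 53666720275/1190777787; 53666720275/1190777787 17039212996/396925929]. tr(M)=1533519697/16990884, det(M)=2085136/4247721
solving λ² − 1533519697/16990884·λ + 2085136/4247721 = 0 gives λ = 361/4, 23104/4247721
so κ_2 = √((361/4) / (23104/4247721)) = 128.8125
κ_2(A)·‖δb‖/‖b‖ = 2.5763


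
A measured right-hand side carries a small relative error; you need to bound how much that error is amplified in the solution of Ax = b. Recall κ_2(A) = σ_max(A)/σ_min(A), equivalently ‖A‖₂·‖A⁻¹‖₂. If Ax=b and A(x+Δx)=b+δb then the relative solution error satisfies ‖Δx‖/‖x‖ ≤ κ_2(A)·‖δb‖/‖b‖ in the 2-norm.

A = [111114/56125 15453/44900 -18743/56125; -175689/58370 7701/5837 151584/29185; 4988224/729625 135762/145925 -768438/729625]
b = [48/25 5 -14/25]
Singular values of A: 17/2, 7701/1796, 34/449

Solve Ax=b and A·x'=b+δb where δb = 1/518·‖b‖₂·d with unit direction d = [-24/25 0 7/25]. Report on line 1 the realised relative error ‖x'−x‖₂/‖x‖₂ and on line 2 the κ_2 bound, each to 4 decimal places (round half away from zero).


0.0052
0.2167

σ_max = 17/2, σ_min = 34/449
condition number: (17/2) ÷ (34/449) = 112.2500
κ_2(A)·‖δb‖/‖b‖ = 0.2167
solve Ax = b  →  x = [-4.6866 24.7389 -8.0374]
‖b‖ = 5.3852, ‖x‖ = 26.4306
re-solving with b+δb shifts x by Δx of norm 0.1373
dividing the unrounded norms, ‖Δx‖/‖x‖ = 0.0052
realised/bound (from unrounded values) ≈ 0.0240


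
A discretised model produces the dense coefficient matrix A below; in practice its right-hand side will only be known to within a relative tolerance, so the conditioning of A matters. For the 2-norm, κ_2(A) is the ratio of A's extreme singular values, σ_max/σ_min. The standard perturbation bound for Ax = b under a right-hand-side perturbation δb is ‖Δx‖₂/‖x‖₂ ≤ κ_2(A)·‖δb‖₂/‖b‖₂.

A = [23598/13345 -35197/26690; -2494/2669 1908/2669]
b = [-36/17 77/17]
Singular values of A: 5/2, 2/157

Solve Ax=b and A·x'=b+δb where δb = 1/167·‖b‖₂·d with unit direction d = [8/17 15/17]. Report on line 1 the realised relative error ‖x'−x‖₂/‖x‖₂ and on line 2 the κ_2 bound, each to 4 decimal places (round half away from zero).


0.0100
1.1751

largest singular value 5/2, smallest 2/157
condition number: (5/2) ÷ (2/157) = 196.2500
worst-case relative error ≤ 196.2500 × 1/167 = 1.1751
solve Ax = b  →  x = [140.0200 189.3600]
2-norm of b is 5.0000; of x, 235.5054
re-solving with b+δb shifts x by Δx of norm 2.3503
relative error = 0.0100
tightness: 0.0100 against a bound of 1.1751 (unrounded ratio ≈ 0.0085)


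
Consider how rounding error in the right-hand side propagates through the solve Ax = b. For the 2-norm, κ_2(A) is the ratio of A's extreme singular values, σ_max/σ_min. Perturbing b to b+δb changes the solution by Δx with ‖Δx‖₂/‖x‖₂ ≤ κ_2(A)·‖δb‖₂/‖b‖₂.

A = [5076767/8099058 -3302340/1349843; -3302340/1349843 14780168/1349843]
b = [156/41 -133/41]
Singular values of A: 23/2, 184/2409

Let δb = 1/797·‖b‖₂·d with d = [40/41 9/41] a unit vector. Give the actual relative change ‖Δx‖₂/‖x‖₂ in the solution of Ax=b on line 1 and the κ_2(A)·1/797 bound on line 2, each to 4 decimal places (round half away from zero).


σ_max = 23/2, σ_min = 184/2409
condition number: (23/2) ÷ (184/2409) = 150.5625
bound on ‖Δx‖/‖x‖: κ·ε = 150.5625·1/797 = 0.1889
solve Ax = b  →  x = [38.3955 8.2825]
2-norm of b is 5.0000; of x, 39.2787
re-solving with b+δb shifts x by Δx of norm 0.0821
dividing the unrounded norms, ‖Δx‖/‖x‖ = 0.0021
realised/bound (from unrounded values) ≈ 0.0111

0.0021
0.1889


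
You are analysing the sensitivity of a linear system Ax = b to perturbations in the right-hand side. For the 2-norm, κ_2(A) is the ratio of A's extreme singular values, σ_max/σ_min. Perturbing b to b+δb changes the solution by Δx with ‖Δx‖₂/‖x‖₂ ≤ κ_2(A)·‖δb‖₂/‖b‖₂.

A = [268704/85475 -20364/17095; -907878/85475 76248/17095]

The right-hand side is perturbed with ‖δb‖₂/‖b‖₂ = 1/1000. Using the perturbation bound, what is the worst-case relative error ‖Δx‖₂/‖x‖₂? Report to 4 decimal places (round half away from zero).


0.1052

M = AᵀA = [1434310884/11689561 -597566160/11689561; -597566160/11689561 249138000/11689561]. tr(M)=9961236/69169, det(M)=129600/69169
λ_max, λ_min = (9961236/69169 ± √99190365438096/4784350561)/2 = 144, 900/69169
σ_max=√144=12, σ_min=√(900/69169)=(30/263) → κ = 105.2000
bound on ‖Δx‖/‖x‖: κ·ε = 105.2000·1/1000 = 0.1052


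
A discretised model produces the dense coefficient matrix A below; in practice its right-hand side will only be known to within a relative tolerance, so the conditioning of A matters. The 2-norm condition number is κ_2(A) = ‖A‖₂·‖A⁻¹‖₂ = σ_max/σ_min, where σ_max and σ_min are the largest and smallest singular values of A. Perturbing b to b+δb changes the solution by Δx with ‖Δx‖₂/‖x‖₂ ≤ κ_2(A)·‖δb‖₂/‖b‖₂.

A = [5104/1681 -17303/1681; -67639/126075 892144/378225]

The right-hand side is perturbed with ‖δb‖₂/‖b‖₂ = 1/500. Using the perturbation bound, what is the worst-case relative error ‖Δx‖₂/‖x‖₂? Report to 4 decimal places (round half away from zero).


0.1476

form AᵀA = [89893441/9455625 -922457536/28366875; -922457536/28366875 9490025281/85100625] with trace 16478506/136161 and determinant 366025/136161
eigenvalues of AᵀA: λ = (tr ± √(tr²−4·det))/2 = 121, 3025/136161
σ_max=√121=11, σ_min=√(3025/136161)=(55/369) → κ = 73.8000
bound on ‖Δx‖/‖x‖: κ·ε = 73.8000·1/500 = 0.1476


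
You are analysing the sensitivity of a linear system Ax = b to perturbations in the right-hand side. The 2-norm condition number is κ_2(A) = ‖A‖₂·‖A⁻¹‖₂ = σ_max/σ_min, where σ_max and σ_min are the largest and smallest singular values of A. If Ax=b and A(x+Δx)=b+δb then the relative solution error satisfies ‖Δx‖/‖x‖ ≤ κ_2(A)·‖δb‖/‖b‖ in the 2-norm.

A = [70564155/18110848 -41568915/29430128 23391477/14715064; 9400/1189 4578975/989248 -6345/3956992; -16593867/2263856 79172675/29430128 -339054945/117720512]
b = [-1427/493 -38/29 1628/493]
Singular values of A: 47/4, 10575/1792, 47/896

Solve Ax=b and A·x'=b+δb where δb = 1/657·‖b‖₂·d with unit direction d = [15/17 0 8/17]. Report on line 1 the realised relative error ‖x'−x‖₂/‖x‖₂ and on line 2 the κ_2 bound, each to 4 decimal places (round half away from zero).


from the listed singular values, σ₁ = 47/4, σ_n = 47/896
condition number: (47/4) ÷ (47/896) = 224.0000
bound on ‖Δx‖/‖x‖: κ·ε = 224.0000·1/657 = 0.3409
solve Ax = b  →  x = [3.8526 -6.8693 -17.3675]
‖b‖₂ = 4.5826 and ‖x‖₂ = 19.0699
re-solving with b+δb shifts x by Δx of norm 0.1330
dividing the unrounded norms, ‖Δx‖/‖x‖ = 0.0070
realised/bound (from unrounded values) ≈ 0.0205

0.0070
0.3409


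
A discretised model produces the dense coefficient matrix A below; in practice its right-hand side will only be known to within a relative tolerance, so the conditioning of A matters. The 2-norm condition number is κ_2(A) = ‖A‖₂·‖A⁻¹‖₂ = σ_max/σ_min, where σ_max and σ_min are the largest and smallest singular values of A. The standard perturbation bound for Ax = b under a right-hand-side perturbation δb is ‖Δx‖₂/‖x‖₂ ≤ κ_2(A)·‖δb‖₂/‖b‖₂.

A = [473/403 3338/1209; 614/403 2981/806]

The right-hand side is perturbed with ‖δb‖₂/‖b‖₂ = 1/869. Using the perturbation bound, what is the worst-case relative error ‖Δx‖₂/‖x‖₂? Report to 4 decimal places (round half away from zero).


0.2140

M = AᵀA = [600725/162409 4324375/487227; 4324375/487227 124546225/5846724]. tr(M)=864925/34596, det(M)=625/34596
solving λ² − 864925/34596·λ + 625/34596 = 0 gives λ = 25, 25/34596
so κ_2 = √(25 / (25/34596)) = 186.0000
κ_2(A)·‖δb‖/‖b‖ = 0.2140


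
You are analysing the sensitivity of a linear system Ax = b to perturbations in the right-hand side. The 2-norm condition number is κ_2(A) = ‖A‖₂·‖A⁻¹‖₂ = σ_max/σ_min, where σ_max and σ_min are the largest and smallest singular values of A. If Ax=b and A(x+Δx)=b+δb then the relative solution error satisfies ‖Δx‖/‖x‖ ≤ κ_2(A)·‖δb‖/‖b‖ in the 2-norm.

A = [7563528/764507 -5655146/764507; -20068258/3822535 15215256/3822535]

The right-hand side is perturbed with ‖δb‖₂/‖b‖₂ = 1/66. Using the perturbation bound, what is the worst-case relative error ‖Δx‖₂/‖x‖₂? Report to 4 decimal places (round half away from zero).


5.4510

form AᵀA = [6342245239876/50559771025 -4756626508032/50559771025; -4756626508032/50559771025 3567546443524/50559771025] with trace 396391667336/2022390841 and determinant 600250000/2022390841
solving λ² − 396391667336/2022390841·λ + 600250000/2022390841 = 0 gives λ = 196, 3062500/2022390841
κ_2(A) = √(λ_max/λ_min) = √(196 / (3062500/2022390841)) = 359.7680
κ_2(A)·‖δb‖/‖b‖ = 5.4510


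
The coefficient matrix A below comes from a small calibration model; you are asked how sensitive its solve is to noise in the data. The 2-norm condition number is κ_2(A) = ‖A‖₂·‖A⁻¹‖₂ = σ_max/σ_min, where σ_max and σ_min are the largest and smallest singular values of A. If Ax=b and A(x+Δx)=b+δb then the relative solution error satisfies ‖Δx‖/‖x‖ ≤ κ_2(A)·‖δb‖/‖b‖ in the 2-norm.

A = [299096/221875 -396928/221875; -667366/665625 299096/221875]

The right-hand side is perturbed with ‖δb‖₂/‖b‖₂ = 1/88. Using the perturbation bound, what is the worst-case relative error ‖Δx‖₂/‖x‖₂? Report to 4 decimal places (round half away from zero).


form AᵀA = [50020125316/17722265625 -22230609296/5907421875; -22230609296/5907421875 9880410176/1969140625] with trace 5557752676/708890625 and determinant 9834496/17722265625
λ_max, λ_min = (5557752676/708890625 ± √30887499354462600976/502525918212890625)/2 = 196/25, 50176/708890625
κ_2(A) = √(λ_max/λ_min) = √((196/25) / (50176/708890625)) = 332.8125
worst-case relative error ≤ 332.8125 × 1/88 = 3.7820

3.7820


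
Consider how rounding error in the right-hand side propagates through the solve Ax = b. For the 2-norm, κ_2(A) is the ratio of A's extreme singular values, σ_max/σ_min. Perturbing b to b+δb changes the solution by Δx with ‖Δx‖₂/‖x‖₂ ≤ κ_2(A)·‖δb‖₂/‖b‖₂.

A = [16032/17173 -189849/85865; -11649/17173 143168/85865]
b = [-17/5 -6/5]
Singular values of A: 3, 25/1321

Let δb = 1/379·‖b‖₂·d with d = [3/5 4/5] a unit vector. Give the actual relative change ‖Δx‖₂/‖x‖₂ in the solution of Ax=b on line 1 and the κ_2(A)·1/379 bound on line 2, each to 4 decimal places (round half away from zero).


σ_max = 3, σ_min = 25/1321
κ_2(A) = 3 / (25/1321) = 158.5200
worst-case relative error ≤ 158.5200 × 1/379 = 0.4183
solve Ax = b  →  x = [-146.5826 -60.3538]
‖b‖₂ = 3.6056 and ‖x‖₂ = 158.5214
δb = ε·‖b‖·d = [0.0057 0.0076]; solving A·Δx = δb gives ‖Δx‖ = 0.5027
dividing the unrounded norms, ‖Δx‖/‖x‖ = 0.0032
tightness: 0.0032 against a bound of 0.4183 (unrounded ratio ≈ 0.0076)

0.0032
0.4183


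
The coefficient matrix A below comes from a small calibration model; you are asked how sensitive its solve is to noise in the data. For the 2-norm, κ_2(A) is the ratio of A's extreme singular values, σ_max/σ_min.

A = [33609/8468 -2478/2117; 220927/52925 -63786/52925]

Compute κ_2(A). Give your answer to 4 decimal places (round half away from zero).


AᵀA = [1768035529/53290000 -64459059/6661250; -64459059/6661250 9401256/3330625]; tr = 3069529/85264, det = 225/21316
solving λ² − 3069529/85264·λ + 225/21316 = 0 gives λ = 36, 25/85264
σ_max=√36=6, σ_min=√(25/85264)=(5/292) → κ = 350.4000

350.4000


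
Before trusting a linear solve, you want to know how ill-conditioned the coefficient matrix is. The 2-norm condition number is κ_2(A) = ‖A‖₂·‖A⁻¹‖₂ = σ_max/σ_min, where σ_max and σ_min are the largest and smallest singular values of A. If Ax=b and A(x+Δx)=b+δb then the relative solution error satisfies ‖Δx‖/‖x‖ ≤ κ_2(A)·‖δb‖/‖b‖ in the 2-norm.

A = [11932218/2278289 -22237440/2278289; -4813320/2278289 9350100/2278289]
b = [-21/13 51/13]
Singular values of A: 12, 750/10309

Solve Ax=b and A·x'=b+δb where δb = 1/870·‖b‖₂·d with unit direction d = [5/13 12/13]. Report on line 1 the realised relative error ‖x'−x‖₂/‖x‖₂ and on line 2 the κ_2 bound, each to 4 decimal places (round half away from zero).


largest singular value 12, smallest 750/10309
κ_2(A) = 12 / (750/10309) = 164.9440
κ_2(A)·‖δb‖/‖b‖ = 0.1896
solve Ax = b  →  x = [36.2671 19.6258]
‖b‖₂ = 4.2426 and ‖x‖₂ = 41.2368
with δb = [0.0019 0.0045], A·Δx = δb → ‖Δx‖ = 0.0670
dividing the unrounded norms, ‖Δx‖/‖x‖ = 0.0016
tightness: 0.0016 against a bound of 0.1896 (unrounded ratio ≈ 0.0086)

0.0016
0.1896


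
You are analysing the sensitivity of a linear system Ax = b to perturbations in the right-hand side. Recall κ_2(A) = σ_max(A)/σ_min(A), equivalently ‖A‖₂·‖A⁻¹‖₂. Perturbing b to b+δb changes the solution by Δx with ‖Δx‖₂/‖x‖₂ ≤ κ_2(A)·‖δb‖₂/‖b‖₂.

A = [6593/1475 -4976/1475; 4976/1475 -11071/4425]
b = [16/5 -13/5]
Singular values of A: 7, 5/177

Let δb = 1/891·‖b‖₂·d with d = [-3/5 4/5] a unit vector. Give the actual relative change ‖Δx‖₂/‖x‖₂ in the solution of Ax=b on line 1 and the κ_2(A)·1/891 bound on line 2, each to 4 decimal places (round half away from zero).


from the listed singular values, σ₁ = 7, σ_n = 5/177
condition number: 7 ÷ (5/177) = 247.8000
perturbation bound = 247.8000·1/891 = 0.2781
solve Ax = b  →  x = [-84.8457 -113.3657]
‖b‖₂ = 4.1231 and ‖x‖₂ = 141.6001
with δb = [-0.0028 0.0037], A·Δx = δb → ‖Δx‖ = 0.1638
realised ‖Δx‖/‖x‖ = 0.0012
realised/bound (from unrounded values) ≈ 0.0042

0.0012
0.2781


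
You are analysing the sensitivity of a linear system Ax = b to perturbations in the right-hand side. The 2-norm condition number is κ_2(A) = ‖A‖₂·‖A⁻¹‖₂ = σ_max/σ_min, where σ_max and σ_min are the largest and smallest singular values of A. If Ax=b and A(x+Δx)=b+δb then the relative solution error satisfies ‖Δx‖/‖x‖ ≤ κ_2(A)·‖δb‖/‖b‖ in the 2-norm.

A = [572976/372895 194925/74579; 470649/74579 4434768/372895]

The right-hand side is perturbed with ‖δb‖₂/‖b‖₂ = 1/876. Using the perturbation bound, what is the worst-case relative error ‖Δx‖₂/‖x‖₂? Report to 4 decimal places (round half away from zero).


AᵀA = [3489627321/82719025 1308094272/16543805; 1308094272/16543805 12264759729/82719025]; tr = 2180538/11449, det = 22667121/7155625
char-poly roots: 4761/25 and 4761/286225
κ_2(A) = √(λ_max/λ_min) = √((4761/25) / (4761/286225)) = 107.0000
κ_2(A)·‖δb‖/‖b‖ = 0.1221

0.1221


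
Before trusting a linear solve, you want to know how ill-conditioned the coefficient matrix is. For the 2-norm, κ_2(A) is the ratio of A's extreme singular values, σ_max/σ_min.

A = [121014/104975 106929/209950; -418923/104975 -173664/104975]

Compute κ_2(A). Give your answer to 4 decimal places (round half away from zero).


161.5000

M = AᵀA = [23401953/1356277 9750375/1356277; 9750375/1356277 16254837/5425108]. tr(M)=8450973/417316, det(M)=6561/417316
solving λ² − 8450973/417316·λ + 6561/417316 = 0 gives λ = 81/4, 81/104329
so κ_2 = √((81/4) / (81/104329)) = 161.5000


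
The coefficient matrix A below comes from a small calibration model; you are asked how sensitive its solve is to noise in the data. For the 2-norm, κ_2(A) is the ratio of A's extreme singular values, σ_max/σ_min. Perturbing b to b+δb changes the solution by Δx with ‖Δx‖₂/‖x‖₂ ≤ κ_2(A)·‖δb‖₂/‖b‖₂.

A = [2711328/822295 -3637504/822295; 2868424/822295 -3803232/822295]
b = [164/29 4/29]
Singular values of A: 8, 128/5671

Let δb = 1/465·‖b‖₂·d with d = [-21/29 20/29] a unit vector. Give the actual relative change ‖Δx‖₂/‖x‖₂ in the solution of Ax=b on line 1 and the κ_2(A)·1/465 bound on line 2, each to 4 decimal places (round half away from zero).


0.0030
0.7622

from the listed singular values, σ₁ = 8, σ_n = 128/5671
condition number: 8 ÷ (128/5671) = 354.4375
κ_2(A)·‖δb‖/‖b‖ = 0.7622
solve Ax = b  →  x = [-141.4750 -106.7313]
2-norm of b is 5.6569; of x, 177.2195
δb = ε·‖b‖·d = [-0.0088 0.0084]; solving A·Δx = δb gives ‖Δx‖ = 0.5390
realised ‖Δx‖/‖x‖ = 0.0030
tightness: 0.0030 against a bound of 0.7622 (unrounded ratio ≈ 0.0040)


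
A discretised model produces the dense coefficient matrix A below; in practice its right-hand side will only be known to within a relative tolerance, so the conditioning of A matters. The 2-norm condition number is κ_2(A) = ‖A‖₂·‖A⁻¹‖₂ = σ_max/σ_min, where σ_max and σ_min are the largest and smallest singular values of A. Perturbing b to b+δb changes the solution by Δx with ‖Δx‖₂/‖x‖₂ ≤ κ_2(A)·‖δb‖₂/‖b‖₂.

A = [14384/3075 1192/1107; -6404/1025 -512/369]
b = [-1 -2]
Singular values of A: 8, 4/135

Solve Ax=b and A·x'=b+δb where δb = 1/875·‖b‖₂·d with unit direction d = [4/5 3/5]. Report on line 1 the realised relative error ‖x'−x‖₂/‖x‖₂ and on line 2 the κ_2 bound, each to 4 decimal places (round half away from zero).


0.0013
0.3086

from the listed singular values, σ₁ = 8, σ_n = 4/135
κ_2(A) = 8 / (4/135) = 270.0000
perturbation bound = 270.0000·1/875 = 0.3086
solve Ax = b  →  x = [14.9390 -65.8262]
‖b‖ = 2.2361, ‖x‖ = 67.5001
Δx = A⁻¹·δb where δb = 1/875·2.2361·d; ‖Δx‖ = 0.0862
realised ‖Δx‖/‖x‖ = 0.0013
so the bound overstates the realised error by a factor of ≈ 241.4958 (computed from the unrounded values)


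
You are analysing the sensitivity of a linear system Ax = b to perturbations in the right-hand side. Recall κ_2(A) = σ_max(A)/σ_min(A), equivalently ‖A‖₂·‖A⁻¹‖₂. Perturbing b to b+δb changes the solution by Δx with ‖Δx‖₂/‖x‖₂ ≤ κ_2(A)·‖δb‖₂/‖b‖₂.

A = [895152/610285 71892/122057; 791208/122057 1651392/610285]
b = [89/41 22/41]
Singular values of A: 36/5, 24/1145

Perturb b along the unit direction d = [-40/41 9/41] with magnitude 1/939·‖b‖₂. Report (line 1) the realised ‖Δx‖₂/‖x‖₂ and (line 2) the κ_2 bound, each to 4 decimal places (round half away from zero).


largest singular value 36/5, smallest 24/1145
κ = σ_max/σ_min = (36/5)/(24/1145) = 343.5000
perturbation bound = 343.5000·1/939 = 0.3658
solve Ax = b  →  x = [36.8269 -88.0235]
‖b‖₂ = 2.2361 and ‖x‖₂ = 95.4168
re-solving with b+δb shifts x by Δx of norm 0.1136
dividing the unrounded norms, ‖Δx‖/‖x‖ = 0.0012
tightness: 0.0012 against a bound of 0.3658 (unrounded ratio ≈ 0.0033)

0.0012
0.3658


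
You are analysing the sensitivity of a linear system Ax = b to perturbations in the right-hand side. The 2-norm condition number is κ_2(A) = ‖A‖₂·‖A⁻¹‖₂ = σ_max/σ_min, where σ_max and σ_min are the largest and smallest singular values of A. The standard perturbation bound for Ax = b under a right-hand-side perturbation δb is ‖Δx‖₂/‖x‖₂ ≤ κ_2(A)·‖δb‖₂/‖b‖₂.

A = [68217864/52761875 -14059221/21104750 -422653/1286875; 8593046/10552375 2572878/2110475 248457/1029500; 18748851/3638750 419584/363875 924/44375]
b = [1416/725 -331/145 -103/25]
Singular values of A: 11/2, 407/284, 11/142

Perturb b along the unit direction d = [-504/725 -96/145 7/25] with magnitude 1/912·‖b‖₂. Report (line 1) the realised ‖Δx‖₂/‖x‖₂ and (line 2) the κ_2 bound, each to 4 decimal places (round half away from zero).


largest singular value 11/2, smallest 11/142
κ = σ_max/σ_min = (11/2)/(11/142) = 71.0000
κ_2(A)·‖δb‖/‖b‖ = 0.0779
solve Ax = b  →  x = [-1.0618 1.4061 -12.9789]
‖b‖₂ = 5.0990 and ‖x‖₂ = 13.0979
δb = ε·‖b‖·d = [-0.0039 -0.0037 0.0016]; solving A·Δx = δb gives ‖Δx‖ = 0.0722
dividing the unrounded norms, ‖Δx‖/‖x‖ = 0.0055
realised/bound (from unrounded values) ≈ 0.0708

0.0055
0.0779
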